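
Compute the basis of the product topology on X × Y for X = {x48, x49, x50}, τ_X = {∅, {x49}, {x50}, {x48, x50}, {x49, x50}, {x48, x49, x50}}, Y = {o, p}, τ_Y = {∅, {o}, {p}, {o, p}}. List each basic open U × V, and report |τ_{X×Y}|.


Basis B = {∅ × ∅, {x49} × {o}, {x49} × {p}, {x50} × {o}, {x50} × {p}, {x48, x50} × {o}, {x48, x50} × {p}, {x49} × {o, p}, {x49, x50} × {o}, {x49, x50} × {p}, {x50} × {o, p}, {x48, x49, x50} × {o}, {x48, x49, x50} × {p}, {x48, x50} × {o, p}, {x49, x50} × {o, p}, {x48, x49, x50} × {o, p}}; |τ_{X×Y}| = 36.

Enumerate products U × V with U ∈ τ_X, V ∈ τ_Y (deduplicated):
  ∅ × ∅ = {} (∅)
  {x49} × {o} = {(x49,o)}
  {x49} × {p} = {(x49,p)}
  {x50} × {o} = {(x50,o)}
  {x50} × {p} = {(x50,p)}
  {x48, x50} × {o} = {(x48,o), (x50,o)}
  {x48, x50} × {p} = {(x48,p), (x50,p)}
  {x49} × {o, p} = {(x49,o), (x49,p)}
  {x49, x50} × {o} = {(x49,o), (x50,o)}
  {x49, x50} × {p} = {(x49,p), (x50,p)}
  {x50} × {o, p} = {(x50,o), (x50,p)}
  {x48, x49, x50} × {o} = {(x48,o), (x49,o), (x50,o)}
  {x48, x49, x50} × {p} = {(x48,p), (x49,p), (x50,p)}
  {x48, x50} × {o, p} = {(x48,o), (x48,p), (x50,o), (x50,p)}
  {x49, x50} × {o, p} = {(x49,o), (x49,p), (x50,o), (x50,p)}
  {x48, x49, x50} × {o, p} = {(x48,o), (x48,p), (x49,o), (x49,p), (x50,o), (x50,p)}
These 16 distinct sets form the basis B.
Close under arbitrary unions to get τ_{X×Y}; counting gives |τ_{X×Y}| = 36.


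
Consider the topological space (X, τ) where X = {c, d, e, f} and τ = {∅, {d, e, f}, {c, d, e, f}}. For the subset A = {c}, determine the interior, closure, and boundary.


int(A) = ∅, cl(A) = {c}, ∂A = {c}.

Closed sets in (X, τ) are complements of opens:
  closed(X, τ) = {∅, {c}, {c, d, e, f}}.
int(A) = ⋃ {U ∈ τ : U ⊆ A}. Opens contained in A: ∅.
Taking the union of these: int(A) = ∅.
cl(A) = ⋂ {C closed : A ⊆ C}. Closed sets containing A: {c}, {c, d, e, f}.
Intersecting these: cl(A) = {c}.
∂A = cl(A) ∖ int(A) = {c} ∖ ∅ = {c}.


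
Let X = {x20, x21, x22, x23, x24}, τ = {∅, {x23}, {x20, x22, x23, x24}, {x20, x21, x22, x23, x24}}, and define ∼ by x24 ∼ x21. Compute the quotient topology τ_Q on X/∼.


X/∼ = {[x20], [x21=x24], [x22], [x23]}; |τ_Q| = 3.

Equivalence classes: [x20], [x21=x24], [x22], [x23].
Quotient map π: X → X/∼ sends x20 ↦ [x20], x21 ↦ [x21=x24], x22 ↦ [x22], x23 ↦ [x23], x24 ↦ [x21=x24].
For each subset V ⊆ X/∼, compute π^{-1}(V) ⊆ X and check whether π^{-1}(V) ∈ τ. V is open in τ_Q iff π^{-1}(V) ∈ τ.
  V = {}: π^{-1}(V) = ∅ ∈ τ ✓.
  V = {[x20]}: π^{-1}(V) = {x20} ∉ τ ✗.
  V = {[x21=x24]}: π^{-1}(V) = {x21, x24} ∉ τ ✗.
  V = {[x20], [x21=x24]}: π^{-1}(V) = {x20, x21, x24} ∉ τ ✗.
  V = {[x22]}: π^{-1}(V) = {x22} ∉ τ ✗.
  V = {[x20], [x22]}: π^{-1}(V) = {x20, x22} ∉ τ ✗.
  V = {[x21=x24], [x22]}: π^{-1}(V) = {x21, x22, x24} ∉ τ ✗.
  V = {[x20], [x21=x24], [x22]}: π^{-1}(V) = {x20, x21, x22, x24} ∉ τ ✗.
  V = {[x23]}: π^{-1}(V) = {x23} ∈ τ ✓.
  V = {[x20], [x23]}: π^{-1}(V) = {x20, x23} ∉ τ ✗.
  V = {[x21=x24], [x23]}: π^{-1}(V) = {x21, x23, x24} ∉ τ ✗.
  V = {[x20], [x21=x24], [x23]}: π^{-1}(V) = {x20, x21, x23, x24} ∉ τ ✗.
  V = {[x22], [x23]}: π^{-1}(V) = {x22, x23} ∉ τ ✗.
  V = {[x20], [x22], [x23]}: π^{-1}(V) = {x20, x22, x23} ∉ τ ✗.
  V = {[x21=x24], [x22], [x23]}: π^{-1}(V) = {x21, x22, x23, x24} ∉ τ ✗.
  V = {[x20], [x21=x24], [x22], [x23]}: π^{-1}(V) = {x20, x21, x22, x23, x24} ∈ τ ✓.
Open sets in the quotient: τ_Q = {{}, {[x23]}, {[x20], [x21=x24], [x22], [x23]}} (3 elements).


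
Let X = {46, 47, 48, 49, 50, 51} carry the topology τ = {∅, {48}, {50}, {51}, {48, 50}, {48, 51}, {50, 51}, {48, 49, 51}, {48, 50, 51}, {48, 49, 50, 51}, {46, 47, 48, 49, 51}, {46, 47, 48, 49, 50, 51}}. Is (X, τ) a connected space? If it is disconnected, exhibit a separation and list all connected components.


(X, τ) is disconnected; components = [{50}, {46, 47, 48, 49, 51}].

Find clopen sets (U ∈ τ with X ∖ U ∈ τ):
  U = ∅, X ∖ U = {46, 47, 48, 49, 50, 51} — both open, so U is clopen.
  U = {50}, X ∖ U = {46, 47, 48, 49, 51} — both open, so U is clopen.
  U = {46, 47, 48, 49, 51}, X ∖ U = {50} — both open, so U is clopen.
  U = {46, 47, 48, 49, 50, 51}, X ∖ U = ∅ — both open, so U is clopen.
Nontrivial clopen(s) exist: e.g. {46, 47, 48, 49, 51}. So (X, τ) is disconnected.
Compute connected components by grouping points that agree on all clopens:
  component: {50}
  component: {46, 47, 48, 49, 51}


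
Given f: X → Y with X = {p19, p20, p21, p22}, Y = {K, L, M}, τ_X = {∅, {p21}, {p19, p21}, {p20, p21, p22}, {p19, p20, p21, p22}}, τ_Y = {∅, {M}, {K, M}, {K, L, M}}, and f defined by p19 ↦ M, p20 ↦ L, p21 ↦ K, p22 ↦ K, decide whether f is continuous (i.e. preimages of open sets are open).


f is NOT continuous.

Compute f^{-1}(U) for each U ∈ τ_Y:
  U = ∅: f^{-1}(U) = ∅ ∈ τ_X ✓.
  U = {M}: f^{-1}(U) = {p19} ∉ τ_X ✗.
  U = {K, M}: f^{-1}(U) = {p19, p21, p22} ∉ τ_X ✗.
  U = {K, L, M}: f^{-1}(U) = {p19, p20, p21, p22} ∈ τ_X ✓.
Found U = {M} with f^{-1}(U) = {p19} not in τ_X. Therefore f is NOT continuous.


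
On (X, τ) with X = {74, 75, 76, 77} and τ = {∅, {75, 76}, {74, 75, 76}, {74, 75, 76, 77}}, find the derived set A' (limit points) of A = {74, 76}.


A' = {74, 75, 77}

For each x ∈ X, list the open sets U ∈ τ with x ∈ U, then check whether U ∩ (A ∖ {x}) ≠ ∅ for every such U.
  x = 74: opens ∋ x are {74, 75, 76}, {74, 75, 76, 77}; each meets A ∖ {74}, so x IS a limit point.
  x = 75: opens ∋ x are {75, 76}, {74, 75, 76}, {74, 75, 76, 77}; each meets A ∖ {75}, so x IS a limit point.
  x = 76: open {75, 76} ∋ x has {75, 76} ∩ (A ∖ {76}) = ∅, so x is NOT a limit point.
  x = 77: opens ∋ x are {74, 75, 76, 77}; each meets A ∖ {77}, so x IS a limit point.
Collecting: A' = {74, 75, 77}.


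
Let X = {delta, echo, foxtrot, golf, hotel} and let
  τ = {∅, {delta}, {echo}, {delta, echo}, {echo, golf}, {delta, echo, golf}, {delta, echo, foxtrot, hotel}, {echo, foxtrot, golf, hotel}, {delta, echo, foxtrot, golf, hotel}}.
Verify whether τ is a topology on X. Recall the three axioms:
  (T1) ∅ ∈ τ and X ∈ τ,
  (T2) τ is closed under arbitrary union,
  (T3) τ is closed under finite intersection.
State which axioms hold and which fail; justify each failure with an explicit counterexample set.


τ is NOT a topology on X.

Axiom (T1): ∅ ∈ τ? Yes; X ∈ τ? Yes.
Axiom (T2/T3): check pairwise unions and intersections of members of τ.
Counterexample for (T3): {delta, echo, foxtrot, hotel} ∩ {echo, foxtrot, golf, hotel} = {echo, foxtrot, hotel} ∉ τ. Therefore τ is NOT a topology.


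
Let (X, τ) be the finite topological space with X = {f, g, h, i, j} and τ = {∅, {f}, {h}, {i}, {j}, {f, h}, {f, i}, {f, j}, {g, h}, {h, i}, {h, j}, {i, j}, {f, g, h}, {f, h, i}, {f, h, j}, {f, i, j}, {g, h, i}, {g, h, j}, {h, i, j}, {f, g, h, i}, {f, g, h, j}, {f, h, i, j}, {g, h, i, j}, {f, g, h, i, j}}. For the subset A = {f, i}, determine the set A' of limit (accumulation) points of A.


A' = ∅

For each x ∈ X, list the open sets U ∈ τ with x ∈ U, then check whether U ∩ (A ∖ {x}) ≠ ∅ for every such U.
  x = f: open {f} ∋ x has {f} ∩ (A ∖ {f}) = ∅, so x is NOT a limit point.
  x = g: open {g, h} ∋ x has {g, h} ∩ (A ∖ {g}) = ∅, so x is NOT a limit point.
  x = h: open {h} ∋ x has {h} ∩ (A ∖ {h}) = ∅, so x is NOT a limit point.
  x = i: open {i} ∋ x has {i} ∩ (A ∖ {i}) = ∅, so x is NOT a limit point.
  x = j: open {j} ∋ x has {j} ∩ (A ∖ {j}) = ∅, so x is NOT a limit point.
Collecting: A' = ∅.


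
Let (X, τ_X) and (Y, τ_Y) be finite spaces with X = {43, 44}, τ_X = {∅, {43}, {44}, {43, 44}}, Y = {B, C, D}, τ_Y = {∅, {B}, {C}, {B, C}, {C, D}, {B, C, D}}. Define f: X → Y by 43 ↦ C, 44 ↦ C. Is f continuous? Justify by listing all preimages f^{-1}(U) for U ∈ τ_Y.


f IS continuous.

Compute f^{-1}(U) for each U ∈ τ_Y:
  U = ∅: f^{-1}(U) = ∅ ∈ τ_X ✓.
  U = {B}: f^{-1}(U) = ∅ ∈ τ_X ✓.
  U = {C}: f^{-1}(U) = {43, 44} ∈ τ_X ✓.
  U = {B, C}: f^{-1}(U) = {43, 44} ∈ τ_X ✓.
  U = {C, D}: f^{-1}(U) = {43, 44} ∈ τ_X ✓.
  U = {B, C, D}: f^{-1}(U) = {43, 44} ∈ τ_X ✓.
Every preimage lies in τ_X, so f IS continuous.


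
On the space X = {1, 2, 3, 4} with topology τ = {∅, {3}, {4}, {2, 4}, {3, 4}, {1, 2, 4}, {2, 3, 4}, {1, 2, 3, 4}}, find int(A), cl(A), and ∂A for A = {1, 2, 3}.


int(A) = {3}, cl(A) = {1, 2, 3}, ∂A = {1, 2}.

Closed sets in (X, τ) are complements of opens:
  closed(X, τ) = {∅, {1}, {3}, {1, 2}, {1, 3}, {1, 2, 3}, {1, 2, 4}, {1, 2, 3, 4}}.
int(A) = ⋃ {U ∈ τ : U ⊆ A}. Opens contained in A: ∅, {3}.
Taking the union of these: int(A) = {3}.
cl(A) = ⋂ {C closed : A ⊆ C}. Closed sets containing A: {1, 2, 3}, {1, 2, 3, 4}.
Intersecting these: cl(A) = {1, 2, 3}.
∂A = cl(A) ∖ int(A) = {1, 2, 3} ∖ {3} = {1, 2}.


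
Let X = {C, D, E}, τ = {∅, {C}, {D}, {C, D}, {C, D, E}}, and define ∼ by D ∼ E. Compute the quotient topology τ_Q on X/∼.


X/∼ = {[C], [D=E]}; |τ_Q| = 3.

Equivalence classes: [C], [D=E].
Quotient map π: X → X/∼ sends C ↦ [C], D ↦ [D=E], E ↦ [D=E].
For each subset V ⊆ X/∼, compute π^{-1}(V) ⊆ X and check whether π^{-1}(V) ∈ τ. V is open in τ_Q iff π^{-1}(V) ∈ τ.
  V = {}: π^{-1}(V) = ∅ ∈ τ ✓.
  V = {[C]}: π^{-1}(V) = {C} ∈ τ ✓.
  V = {[D=E]}: π^{-1}(V) = {D, E} ∉ τ ✗.
  V = {[C], [D=E]}: π^{-1}(V) = {C, D, E} ∈ τ ✓.
Open sets in the quotient: τ_Q = {{}, {[C]}, {[C], [D=E]}} (3 elements).


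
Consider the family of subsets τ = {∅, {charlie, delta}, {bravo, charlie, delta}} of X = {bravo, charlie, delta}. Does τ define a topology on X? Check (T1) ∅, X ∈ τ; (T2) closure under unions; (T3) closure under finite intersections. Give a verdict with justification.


τ IS a topology on X.

Axiom (T1): ∅ ∈ τ? Yes; X ∈ τ? Yes.
Axiom (T2/T3): check pairwise unions and intersections of members of τ.
All pairwise intersections and unions checked — each lies in τ. Therefore τ satisfies (T1), (T2), (T3): it IS a topology on X.


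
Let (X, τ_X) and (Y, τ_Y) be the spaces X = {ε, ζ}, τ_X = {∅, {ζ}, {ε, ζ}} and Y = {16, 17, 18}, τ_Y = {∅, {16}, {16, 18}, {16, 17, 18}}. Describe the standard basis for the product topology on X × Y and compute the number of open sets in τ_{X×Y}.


Basis B = {∅ × ∅, {ζ} × {16}, {ε, ζ} × {16}, {ζ} × {16, 18}, {ζ} × {16, 17, 18}, {ε, ζ} × {16, 18}, {ε, ζ} × {16, 17, 18}}; |τ_{X×Y}| = 10.

Enumerate products U × V with U ∈ τ_X, V ∈ τ_Y (deduplicated):
  ∅ × ∅ = {} (∅)
  {ζ} × {16} = {(ζ,16)}
  {ε, ζ} × {16} = {(ε,16), (ζ,16)}
  {ζ} × {16, 18} = {(ζ,16), (ζ,18)}
  {ζ} × {16, 17, 18} = {(ζ,16), (ζ,17), (ζ,18)}
  {ε, ζ} × {16, 18} = {(ε,16), (ε,18), (ζ,16), (ζ,18)}
  {ε, ζ} × {16, 17, 18} = {(ε,16), (ε,17), (ε,18), (ζ,16), (ζ,17), (ζ,18)}
These 7 distinct sets form the basis B.
Close under arbitrary unions to get τ_{X×Y}; counting gives |τ_{X×Y}| = 10.


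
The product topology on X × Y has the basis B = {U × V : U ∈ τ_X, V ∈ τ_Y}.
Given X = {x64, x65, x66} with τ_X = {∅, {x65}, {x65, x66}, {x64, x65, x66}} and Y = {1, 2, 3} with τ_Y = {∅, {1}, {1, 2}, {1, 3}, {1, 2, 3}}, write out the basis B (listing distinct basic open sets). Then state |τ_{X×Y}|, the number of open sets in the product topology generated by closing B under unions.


Basis B = {∅ × ∅, {x65} × {1}, {x65} × {1, 2}, {x65} × {1, 3}, {x65, x66} × {1}, {x64, x65, x66} × {1}, {x65} × {1, 2, 3}, {x65, x66} × {1, 2}, {x65, x66} × {1, 3}, {x64, x65, x66} × {1, 2}, {x64, x65, x66} × {1, 3}, {x65, x66} × {1, 2, 3}, {x64, x65, x66} × {1, 2, 3}}; |τ_{X×Y}| = 30.

Enumerate products U × V with U ∈ τ_X, V ∈ τ_Y (deduplicated):
  ∅ × ∅ = {} (∅)
  {x65} × {1} = {(x65,1)}
  {x65} × {1, 2} = {(x65,1), (x65,2)}
  {x65} × {1, 3} = {(x65,1), (x65,3)}
  {x65, x66} × {1} = {(x65,1), (x66,1)}
  {x64, x65, x66} × {1} = {(x64,1), (x65,1), (x66,1)}
  {x65} × {1, 2, 3} = {(x65,1), (x65,2), (x65,3)}
  {x65, x66} × {1, 2} = {(x65,1), (x65,2), (x66,1), (x66,2)}
  {x65, x66} × {1, 3} = {(x65,1), (x65,3), (x66,1), (x66,3)}
  {x64, x65, x66} × {1, 2} = {(x64,1), (x64,2), (x65,1), (x65,2), (x66,1), (x66,2)}
  {x64, x65, x66} × {1, 3} = {(x64,1), (x64,3), (x65,1), (x65,3), (x66,1), (x66,3)}
  {x65, x66} × {1, 2, 3} = {(x65,1), (x65,2), (x65,3), (x66,1), (x66,2), (x66,3)}
  {x64, x65, x66} × {1, 2, 3} = {(x64,1), (x64,2), (x64,3), (x65,1), (x65,2), (x65,3), (x66,1), (x66,2), (x66,3)}
These 13 distinct sets form the basis B.
Close under arbitrary unions to get τ_{X×Y}; counting gives |τ_{X×Y}| = 30.


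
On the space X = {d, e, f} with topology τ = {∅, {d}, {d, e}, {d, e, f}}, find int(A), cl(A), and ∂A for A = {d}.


int(A) = {d}, cl(A) = {d, e, f}, ∂A = {e, f}.

Closed sets in (X, τ) are complements of opens:
  closed(X, τ) = {∅, {f}, {e, f}, {d, e, f}}.
int(A) = ⋃ {U ∈ τ : U ⊆ A}. Opens contained in A: ∅, {d}.
Taking the union of these: int(A) = {d}.
cl(A) = ⋂ {C closed : A ⊆ C}. Closed sets containing A: {d, e, f}.
Intersecting these: cl(A) = {d, e, f}.
∂A = cl(A) ∖ int(A) = {d, e, f} ∖ {d} = {e, f}.


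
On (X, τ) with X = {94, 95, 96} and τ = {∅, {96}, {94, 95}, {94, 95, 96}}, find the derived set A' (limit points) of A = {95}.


A' = {94}

For each x ∈ X, list the open sets U ∈ τ with x ∈ U, then check whether U ∩ (A ∖ {x}) ≠ ∅ for every such U.
  x = 94: opens ∋ x are {94, 95}, {94, 95, 96}; each meets A ∖ {94}, so x IS a limit point.
  x = 95: open {94, 95} ∋ x has {94, 95} ∩ (A ∖ {95}) = ∅, so x is NOT a limit point.
  x = 96: open {96} ∋ x has {96} ∩ (A ∖ {96}) = ∅, so x is NOT a limit point.
Collecting: A' = {94}.


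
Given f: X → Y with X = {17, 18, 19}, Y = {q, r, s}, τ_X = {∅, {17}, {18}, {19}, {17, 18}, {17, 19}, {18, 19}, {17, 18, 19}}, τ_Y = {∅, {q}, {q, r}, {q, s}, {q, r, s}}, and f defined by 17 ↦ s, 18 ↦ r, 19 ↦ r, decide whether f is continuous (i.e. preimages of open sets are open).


f IS continuous.

Compute f^{-1}(U) for each U ∈ τ_Y:
  U = ∅: f^{-1}(U) = ∅ ∈ τ_X ✓.
  U = {q}: f^{-1}(U) = ∅ ∈ τ_X ✓.
  U = {q, r}: f^{-1}(U) = {18, 19} ∈ τ_X ✓.
  U = {q, s}: f^{-1}(U) = {17} ∈ τ_X ✓.
  U = {q, r, s}: f^{-1}(U) = {17, 18, 19} ∈ τ_X ✓.
Every preimage lies in τ_X, so f IS continuous.


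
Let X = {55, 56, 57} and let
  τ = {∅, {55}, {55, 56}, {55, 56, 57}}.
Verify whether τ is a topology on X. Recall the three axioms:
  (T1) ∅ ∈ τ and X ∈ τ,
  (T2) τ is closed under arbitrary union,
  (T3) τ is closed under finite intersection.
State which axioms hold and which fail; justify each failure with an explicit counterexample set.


τ IS a topology on X.

Axiom (T1): ∅ ∈ τ? Yes; X ∈ τ? Yes.
Axiom (T2/T3): check pairwise unions and intersections of members of τ.
All pairwise intersections and unions checked — each lies in τ. Therefore τ satisfies (T1), (T2), (T3): it IS a topology on X.


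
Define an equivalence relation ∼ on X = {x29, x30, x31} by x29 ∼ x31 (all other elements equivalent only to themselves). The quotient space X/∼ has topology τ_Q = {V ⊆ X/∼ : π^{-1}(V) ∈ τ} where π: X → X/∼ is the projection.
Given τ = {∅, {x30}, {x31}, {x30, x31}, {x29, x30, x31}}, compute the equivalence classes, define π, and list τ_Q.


X/∼ = {[x29=x31], [x30]}; |τ_Q| = 3.

Equivalence classes: [x29=x31], [x30].
Quotient map π: X → X/∼ sends x29 ↦ [x29=x31], x30 ↦ [x30], x31 ↦ [x29=x31].
For each subset V ⊆ X/∼, compute π^{-1}(V) ⊆ X and check whether π^{-1}(V) ∈ τ. V is open in τ_Q iff π^{-1}(V) ∈ τ.
  V = {}: π^{-1}(V) = ∅ ∈ τ ✓.
  V = {[x29=x31]}: π^{-1}(V) = {x29, x31} ∉ τ ✗.
  V = {[x30]}: π^{-1}(V) = {x30} ∈ τ ✓.
  V = {[x29=x31], [x30]}: π^{-1}(V) = {x29, x30, x31} ∈ τ ✓.
Open sets in the quotient: τ_Q = {{}, {[x30]}, {[x29=x31], [x30]}} (3 elements).


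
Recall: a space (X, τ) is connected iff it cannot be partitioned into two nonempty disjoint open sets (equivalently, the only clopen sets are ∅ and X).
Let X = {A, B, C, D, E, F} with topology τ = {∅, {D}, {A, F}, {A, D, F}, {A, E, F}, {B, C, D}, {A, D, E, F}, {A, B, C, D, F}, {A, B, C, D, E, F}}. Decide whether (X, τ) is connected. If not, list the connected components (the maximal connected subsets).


(X, τ) is disconnected; components = [{A, E, F}, {B, C, D}].

Find clopen sets (U ∈ τ with X ∖ U ∈ τ):
  U = ∅, X ∖ U = {A, B, C, D, E, F} — both open, so U is clopen.
  U = {A, E, F}, X ∖ U = {B, C, D} — both open, so U is clopen.
  U = {B, C, D}, X ∖ U = {A, E, F} — both open, so U is clopen.
  U = {A, B, C, D, E, F}, X ∖ U = ∅ — both open, so U is clopen.
Nontrivial clopen(s) exist: e.g. {B, C, D}. So (X, τ) is disconnected.
Compute connected components by grouping points that agree on all clopens:
  component: {A, E, F}
  component: {B, C, D}


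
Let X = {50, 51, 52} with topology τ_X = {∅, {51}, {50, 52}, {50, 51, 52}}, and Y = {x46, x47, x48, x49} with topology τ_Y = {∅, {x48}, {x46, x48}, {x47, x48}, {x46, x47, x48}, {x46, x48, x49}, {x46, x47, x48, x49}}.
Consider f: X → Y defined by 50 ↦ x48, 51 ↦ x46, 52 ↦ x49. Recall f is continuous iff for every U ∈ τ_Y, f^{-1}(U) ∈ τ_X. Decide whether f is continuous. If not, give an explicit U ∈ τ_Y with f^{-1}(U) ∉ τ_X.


f is NOT continuous.

Compute f^{-1}(U) for each U ∈ τ_Y:
  U = ∅: f^{-1}(U) = ∅ ∈ τ_X ✓.
  U = {x48}: f^{-1}(U) = {50} ∉ τ_X ✗.
  U = {x46, x48}: f^{-1}(U) = {50, 51} ∉ τ_X ✗.
  U = {x47, x48}: f^{-1}(U) = {50} ∉ τ_X ✗.
  U = {x46, x47, x48}: f^{-1}(U) = {50, 51} ∉ τ_X ✗.
  U = {x46, x48, x49}: f^{-1}(U) = {50, 51, 52} ∈ τ_X ✓.
  U = {x46, x47, x48, x49}: f^{-1}(U) = {50, 51, 52} ∈ τ_X ✓.
Found U = {x48} with f^{-1}(U) = {50} not in τ_X. Therefore f is NOT continuous.


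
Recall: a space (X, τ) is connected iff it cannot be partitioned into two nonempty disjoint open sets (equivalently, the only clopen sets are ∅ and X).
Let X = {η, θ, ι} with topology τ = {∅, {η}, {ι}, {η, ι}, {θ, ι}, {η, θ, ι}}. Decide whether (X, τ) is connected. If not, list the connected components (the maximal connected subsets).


(X, τ) is disconnected; components = [{η}, {θ, ι}].

Find clopen sets (U ∈ τ with X ∖ U ∈ τ):
  U = ∅, X ∖ U = {η, θ, ι} — both open, so U is clopen.
  U = {η}, X ∖ U = {θ, ι} — both open, so U is clopen.
  U = {θ, ι}, X ∖ U = {η} — both open, so U is clopen.
  U = {η, θ, ι}, X ∖ U = ∅ — both open, so U is clopen.
Nontrivial clopen(s) exist: e.g. {θ, ι}. So (X, τ) is disconnected.
Compute connected components by grouping points that agree on all clopens:
  component: {η}
  component: {θ, ι}


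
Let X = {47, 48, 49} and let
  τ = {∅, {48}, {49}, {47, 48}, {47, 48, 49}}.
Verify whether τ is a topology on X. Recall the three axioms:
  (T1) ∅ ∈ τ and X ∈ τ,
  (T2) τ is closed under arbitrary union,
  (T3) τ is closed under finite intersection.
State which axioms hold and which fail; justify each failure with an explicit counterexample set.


τ is NOT a topology on X.

Axiom (T1): ∅ ∈ τ? Yes; X ∈ τ? Yes.
Axiom (T2/T3): check pairwise unions and intersections of members of τ.
Counterexample for (T2): {48} ∪ {49} = {48, 49} ∉ τ. Therefore τ is NOT a topology.


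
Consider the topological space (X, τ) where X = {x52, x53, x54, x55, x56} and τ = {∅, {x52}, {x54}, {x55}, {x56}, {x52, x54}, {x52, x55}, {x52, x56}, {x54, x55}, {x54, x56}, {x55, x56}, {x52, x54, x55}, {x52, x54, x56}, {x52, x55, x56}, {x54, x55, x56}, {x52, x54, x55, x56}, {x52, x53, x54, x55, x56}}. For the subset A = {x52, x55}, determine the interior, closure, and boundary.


int(A) = {x52, x55}, cl(A) = {x52, x53, x55}, ∂A = {x53}.

Closed sets in (X, τ) are complements of opens:
  closed(X, τ) = {∅, {x53}, {x52, x53}, {x53, x54}, {x53, x55}, {x53, x56}, {x52, x53, x54}, {x52, x53, x55}, {x52, x53, x56}, {x53, x54, x55}, {x53, x54, x56}, {x53, x55, x56}, {x52, x53, x54, x55}, {x52, x53, x54, x56}, {x52, x53, x55, x56}, {x53, x54, x55, x56}, {x52, x53, x54, x55, x56}}.
int(A) = ⋃ {U ∈ τ : U ⊆ A}. Opens contained in A: ∅, {x52}, {x55}, {x52, x55}.
Taking the union of these: int(A) = {x52, x55}.
cl(A) = ⋂ {C closed : A ⊆ C}. Closed sets containing A: {x52, x53, x55}, {x52, x53, x54, x55}, {x52, x53, x55, x56}, {x52, x53, x54, x55, x56}.
Intersecting these: cl(A) = {x52, x53, x55}.
∂A = cl(A) ∖ int(A) = {x52, x53, x55} ∖ {x52, x55} = {x53}.


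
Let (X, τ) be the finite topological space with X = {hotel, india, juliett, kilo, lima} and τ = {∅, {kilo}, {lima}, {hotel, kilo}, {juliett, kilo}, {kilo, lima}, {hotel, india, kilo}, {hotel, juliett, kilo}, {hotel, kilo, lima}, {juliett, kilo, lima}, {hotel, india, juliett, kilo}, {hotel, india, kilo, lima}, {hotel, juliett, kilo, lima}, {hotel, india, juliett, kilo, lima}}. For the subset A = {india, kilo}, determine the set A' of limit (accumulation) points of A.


A' = {hotel, india, juliett}

For each x ∈ X, list the open sets U ∈ τ with x ∈ U, then check whether U ∩ (A ∖ {x}) ≠ ∅ for every such U.
  x = hotel: opens ∋ x are {hotel, kilo}, {hotel, india, kilo}, {hotel, juliett, kilo}, {hotel, kilo, lima}, {hotel, india, juliett, kilo}, {hotel, india, kilo, lima}, {hotel, juliett, kilo, lima}, {hotel, india, juliett, kilo, lima}; each meets A ∖ {hotel}, so x IS a limit point.
  x = india: opens ∋ x are {hotel, india, kilo}, {hotel, india, juliett, kilo}, {hotel, india, kilo, lima}, {hotel, india, juliett, kilo, lima}; each meets A ∖ {india}, so x IS a limit point.
  x = juliett: opens ∋ x are {juliett, kilo}, {hotel, juliett, kilo}, {juliett, kilo, lima}, {hotel, india, juliett, kilo}, {hotel, juliett, kilo, lima}, {hotel, india, juliett, kilo, lima}; each meets A ∖ {juliett}, so x IS a limit point.
  x = kilo: open {kilo} ∋ x has {kilo} ∩ (A ∖ {kilo}) = ∅, so x is NOT a limit point.
  x = lima: open {lima} ∋ x has {lima} ∩ (A ∖ {lima}) = ∅, so x is NOT a limit point.
Collecting: A' = {hotel, india, juliett}.


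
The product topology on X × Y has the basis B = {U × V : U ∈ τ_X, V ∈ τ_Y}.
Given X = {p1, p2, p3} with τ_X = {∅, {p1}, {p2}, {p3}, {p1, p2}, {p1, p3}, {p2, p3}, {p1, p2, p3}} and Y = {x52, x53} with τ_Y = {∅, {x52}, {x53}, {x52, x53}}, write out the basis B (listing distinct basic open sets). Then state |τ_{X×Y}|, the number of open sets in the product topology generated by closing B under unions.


Basis B = {∅ × ∅, {p1} × {x52}, {p1} × {x53}, {p2} × {x52}, {p2} × {x53}, {p3} × {x52}, {p3} × {x53}, {p1} × {x52, x53}, {p1, p2} × {x52}, {p1, p3} × {x52}, {p1, p2} × {x53}, {p1, p3} × {x53}, {p2} × {x52, x53}, {p2, p3} × {x52}, {p2, p3} × {x53}, {p3} × {x52, x53}, {p1, p2, p3} × {x52}, {p1, p2, p3} × {x53}, {p1, p2} × {x52, x53}, {p1, p3} × {x52, x53}, {p2, p3} × {x52, x53}, {p1, p2, p3} × {x52, x53}}; |τ_{X×Y}| = 64.

Enumerate products U × V with U ∈ τ_X, V ∈ τ_Y (deduplicated):
  ∅ × ∅ = {} (∅)
  {p1} × {x52} = {(p1,x52)}
  {p1} × {x53} = {(p1,x53)}
  {p2} × {x52} = {(p2,x52)}
  {p2} × {x53} = {(p2,x53)}
  {p3} × {x52} = {(p3,x52)}
  {p3} × {x53} = {(p3,x53)}
  {p1} × {x52, x53} = {(p1,x52), (p1,x53)}
  {p1, p2} × {x52} = {(p1,x52), (p2,x52)}
  {p1, p3} × {x52} = {(p1,x52), (p3,x52)}
  {p1, p2} × {x53} = {(p1,x53), (p2,x53)}
  {p1, p3} × {x53} = {(p1,x53), (p3,x53)}
  {p2} × {x52, x53} = {(p2,x52), (p2,x53)}
  {p2, p3} × {x52} = {(p2,x52), (p3,x52)}
  {p2, p3} × {x53} = {(p2,x53), (p3,x53)}
  {p3} × {x52, x53} = {(p3,x52), (p3,x53)}
  {p1, p2, p3} × {x52} = {(p1,x52), (p2,x52), (p3,x52)}
  {p1, p2, p3} × {x53} = {(p1,x53), (p2,x53), (p3,x53)}
  {p1, p2} × {x52, x53} = {(p1,x52), (p1,x53), (p2,x52), (p2,x53)}
  {p1, p3} × {x52, x53} = {(p1,x52), (p1,x53), (p3,x52), (p3,x53)}
  {p2, p3} × {x52, x53} = {(p2,x52), (p2,x53), (p3,x52), (p3,x53)}
  {p1, p2, p3} × {x52, x53} = {(p1,x52), (p1,x53), (p2,x52), (p2,x53), (p3,x52), (p3,x53)}
These 22 distinct sets form the basis B.
Close under arbitrary unions to get τ_{X×Y}; counting gives |τ_{X×Y}| = 64.


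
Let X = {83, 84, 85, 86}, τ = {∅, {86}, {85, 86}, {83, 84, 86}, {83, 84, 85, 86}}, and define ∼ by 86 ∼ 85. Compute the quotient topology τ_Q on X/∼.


X/∼ = {[83], [84], [85=86]}; |τ_Q| = 3.

Equivalence classes: [83], [84], [85=86].
Quotient map π: X → X/∼ sends 83 ↦ [83], 84 ↦ [84], 85 ↦ [85=86], 86 ↦ [85=86].
For each subset V ⊆ X/∼, compute π^{-1}(V) ⊆ X and check whether π^{-1}(V) ∈ τ. V is open in τ_Q iff π^{-1}(V) ∈ τ.
  V = {}: π^{-1}(V) = ∅ ∈ τ ✓.
  V = {[83]}: π^{-1}(V) = {83} ∉ τ ✗.
  V = {[84]}: π^{-1}(V) = {84} ∉ τ ✗.
  V = {[83], [84]}: π^{-1}(V) = {83, 84} ∉ τ ✗.
  V = {[85=86]}: π^{-1}(V) = {85, 86} ∈ τ ✓.
  V = {[83], [85=86]}: π^{-1}(V) = {83, 85, 86} ∉ τ ✗.
  V = {[84], [85=86]}: π^{-1}(V) = {84, 85, 86} ∉ τ ✗.
  V = {[83], [84], [85=86]}: π^{-1}(V) = {83, 84, 85, 86} ∈ τ ✓.
Open sets in the quotient: τ_Q = {{}, {[85=86]}, {[83], [84], [85=86]}} (3 elements).


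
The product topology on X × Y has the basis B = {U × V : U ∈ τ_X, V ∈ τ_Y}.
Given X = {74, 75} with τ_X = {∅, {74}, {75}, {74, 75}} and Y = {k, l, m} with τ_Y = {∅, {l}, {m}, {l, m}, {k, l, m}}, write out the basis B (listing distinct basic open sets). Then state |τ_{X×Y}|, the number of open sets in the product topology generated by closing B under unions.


Basis B = {∅ × ∅, {74} × {l}, {74} × {m}, {75} × {l}, {75} × {m}, {74} × {l, m}, {74, 75} × {l}, {74, 75} × {m}, {75} × {l, m}, {74} × {k, l, m}, {75} × {k, l, m}, {74, 75} × {l, m}, {74, 75} × {k, l, m}}; |τ_{X×Y}| = 25.

Enumerate products U × V with U ∈ τ_X, V ∈ τ_Y (deduplicated):
  ∅ × ∅ = {} (∅)
  {74} × {l} = {(74,l)}
  {74} × {m} = {(74,m)}
  {75} × {l} = {(75,l)}
  {75} × {m} = {(75,m)}
  {74} × {l, m} = {(74,l), (74,m)}
  {74, 75} × {l} = {(74,l), (75,l)}
  {74, 75} × {m} = {(74,m), (75,m)}
  {75} × {l, m} = {(75,l), (75,m)}
  {74} × {k, l, m} = {(74,k), (74,l), (74,m)}
  {75} × {k, l, m} = {(75,k), (75,l), (75,m)}
  {74, 75} × {l, m} = {(74,l), (74,m), (75,l), (75,m)}
  {74, 75} × {k, l, m} = {(74,k), (74,l), (74,m), (75,k), (75,l), (75,m)}
These 13 distinct sets form the basis B.
Close under arbitrary unions to get τ_{X×Y}; counting gives |τ_{X×Y}| = 25.


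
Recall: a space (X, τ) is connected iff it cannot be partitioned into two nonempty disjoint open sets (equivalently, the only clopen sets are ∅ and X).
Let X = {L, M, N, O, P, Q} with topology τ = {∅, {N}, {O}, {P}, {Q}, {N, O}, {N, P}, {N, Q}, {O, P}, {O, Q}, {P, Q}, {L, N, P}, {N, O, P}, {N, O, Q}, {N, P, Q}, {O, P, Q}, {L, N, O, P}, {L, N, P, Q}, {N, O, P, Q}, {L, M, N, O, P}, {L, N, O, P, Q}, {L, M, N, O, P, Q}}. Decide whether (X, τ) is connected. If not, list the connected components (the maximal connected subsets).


(X, τ) is disconnected; components = [{Q}, {L, M, N, O, P}].

Find clopen sets (U ∈ τ with X ∖ U ∈ τ):
  U = ∅, X ∖ U = {L, M, N, O, P, Q} — both open, so U is clopen.
  U = {Q}, X ∖ U = {L, M, N, O, P} — both open, so U is clopen.
  U = {L, M, N, O, P}, X ∖ U = {Q} — both open, so U is clopen.
  U = {L, M, N, O, P, Q}, X ∖ U = ∅ — both open, so U is clopen.
Nontrivial clopen(s) exist: e.g. {Q}. So (X, τ) is disconnected.
Compute connected components by grouping points that agree on all clopens:
  component: {Q}
  component: {L, M, N, O, P}


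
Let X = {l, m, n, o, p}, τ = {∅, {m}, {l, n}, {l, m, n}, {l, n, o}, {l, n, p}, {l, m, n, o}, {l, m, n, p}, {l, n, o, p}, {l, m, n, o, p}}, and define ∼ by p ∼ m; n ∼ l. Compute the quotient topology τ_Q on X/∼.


X/∼ = {[l=n], [m=p], [o]}; |τ_Q| = 5.

Equivalence classes: [l=n], [m=p], [o].
Quotient map π: X → X/∼ sends l ↦ [l=n], m ↦ [m=p], n ↦ [l=n], o ↦ [o], p ↦ [m=p].
For each subset V ⊆ X/∼, compute π^{-1}(V) ⊆ X and check whether π^{-1}(V) ∈ τ. V is open in τ_Q iff π^{-1}(V) ∈ τ.
  V = {}: π^{-1}(V) = ∅ ∈ τ ✓.
  V = {[l=n]}: π^{-1}(V) = {l, n} ∈ τ ✓.
  V = {[m=p]}: π^{-1}(V) = {m, p} ∉ τ ✗.
  V = {[l=n], [m=p]}: π^{-1}(V) = {l, m, n, p} ∈ τ ✓.
  V = {[o]}: π^{-1}(V) = {o} ∉ τ ✗.
  V = {[l=n], [o]}: π^{-1}(V) = {l, n, o} ∈ τ ✓.
  V = {[m=p], [o]}: π^{-1}(V) = {m, o, p} ∉ τ ✗.
  V = {[l=n], [m=p], [o]}: π^{-1}(V) = {l, m, n, o, p} ∈ τ ✓.
Open sets in the quotient: τ_Q = {{}, {[l=n]}, {[l=n], [m=p]}, {[l=n], [o]}, {[l=n], [m=p], [o]}} (5 elements).


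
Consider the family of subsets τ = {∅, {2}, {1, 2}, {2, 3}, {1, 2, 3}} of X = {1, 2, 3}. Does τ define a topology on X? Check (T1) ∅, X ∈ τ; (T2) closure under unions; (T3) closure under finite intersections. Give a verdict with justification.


τ IS a topology on X.

Axiom (T1): ∅ ∈ τ? Yes; X ∈ τ? Yes.
Axiom (T2/T3): check pairwise unions and intersections of members of τ.
All pairwise intersections and unions checked — each lies in τ. Therefore τ satisfies (T1), (T2), (T3): it IS a topology on X.


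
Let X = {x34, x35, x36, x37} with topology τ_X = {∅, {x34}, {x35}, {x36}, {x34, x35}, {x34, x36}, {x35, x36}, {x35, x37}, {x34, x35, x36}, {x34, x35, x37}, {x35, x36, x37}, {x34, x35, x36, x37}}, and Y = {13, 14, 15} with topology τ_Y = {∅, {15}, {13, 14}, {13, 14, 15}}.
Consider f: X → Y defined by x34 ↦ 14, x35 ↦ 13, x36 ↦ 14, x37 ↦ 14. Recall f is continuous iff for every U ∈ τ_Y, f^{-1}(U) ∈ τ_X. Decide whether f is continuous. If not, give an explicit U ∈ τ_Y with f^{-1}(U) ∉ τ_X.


f IS continuous.

Compute f^{-1}(U) for each U ∈ τ_Y:
  U = ∅: f^{-1}(U) = ∅ ∈ τ_X ✓.
  U = {15}: f^{-1}(U) = ∅ ∈ τ_X ✓.
  U = {13, 14}: f^{-1}(U) = {x34, x35, x36, x37} ∈ τ_X ✓.
  U = {13, 14, 15}: f^{-1}(U) = {x34, x35, x36, x37} ∈ τ_X ✓.
Every preimage lies in τ_X, so f IS continuous.


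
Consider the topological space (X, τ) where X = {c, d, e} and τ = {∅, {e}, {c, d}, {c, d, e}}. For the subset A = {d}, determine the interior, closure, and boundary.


int(A) = ∅, cl(A) = {c, d}, ∂A = {c, d}.

Closed sets in (X, τ) are complements of opens:
  closed(X, τ) = {∅, {e}, {c, d}, {c, d, e}}.
int(A) = ⋃ {U ∈ τ : U ⊆ A}. Opens contained in A: ∅.
Taking the union of these: int(A) = ∅.
cl(A) = ⋂ {C closed : A ⊆ C}. Closed sets containing A: {c, d}, {c, d, e}.
Intersecting these: cl(A) = {c, d}.
∂A = cl(A) ∖ int(A) = {c, d} ∖ ∅ = {c, d}.


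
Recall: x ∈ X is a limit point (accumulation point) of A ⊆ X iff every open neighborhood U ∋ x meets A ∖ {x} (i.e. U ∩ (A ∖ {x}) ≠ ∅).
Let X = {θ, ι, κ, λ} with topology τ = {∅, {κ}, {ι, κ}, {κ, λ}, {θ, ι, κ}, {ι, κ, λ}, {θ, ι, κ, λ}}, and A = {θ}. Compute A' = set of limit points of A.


A' = ∅

For each x ∈ X, list the open sets U ∈ τ with x ∈ U, then check whether U ∩ (A ∖ {x}) ≠ ∅ for every such U.
  x = θ: open {θ, ι, κ} ∋ x has {θ, ι, κ} ∩ (A ∖ {θ}) = ∅, so x is NOT a limit point.
  x = ι: open {ι, κ} ∋ x has {ι, κ} ∩ (A ∖ {ι}) = ∅, so x is NOT a limit point.
  x = κ: open {κ} ∋ x has {κ} ∩ (A ∖ {κ}) = ∅, so x is NOT a limit point.
  x = λ: open {κ, λ} ∋ x has {κ, λ} ∩ (A ∖ {λ}) = ∅, so x is NOT a limit point.
Collecting: A' = ∅.


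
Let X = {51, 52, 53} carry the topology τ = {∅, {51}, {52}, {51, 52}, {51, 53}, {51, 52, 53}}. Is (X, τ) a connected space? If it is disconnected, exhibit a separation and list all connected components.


(X, τ) is disconnected; components = [{52}, {51, 53}].

Find clopen sets (U ∈ τ with X ∖ U ∈ τ):
  U = ∅, X ∖ U = {51, 52, 53} — both open, so U is clopen.
  U = {52}, X ∖ U = {51, 53} — both open, so U is clopen.
  U = {51, 53}, X ∖ U = {52} — both open, so U is clopen.
  U = {51, 52, 53}, X ∖ U = ∅ — both open, so U is clopen.
Nontrivial clopen(s) exist: e.g. {52}. So (X, τ) is disconnected.
Compute connected components by grouping points that agree on all clopens:
  component: {52}
  component: {51, 53}


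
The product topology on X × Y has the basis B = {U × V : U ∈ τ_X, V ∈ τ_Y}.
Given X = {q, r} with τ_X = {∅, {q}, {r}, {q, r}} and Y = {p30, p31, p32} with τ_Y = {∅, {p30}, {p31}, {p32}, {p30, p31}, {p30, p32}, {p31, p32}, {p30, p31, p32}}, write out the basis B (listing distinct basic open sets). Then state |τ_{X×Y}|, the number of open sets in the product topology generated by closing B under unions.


Basis B = {∅ × ∅, {q} × {p30}, {q} × {p31}, {q} × {p32}, {r} × {p30}, {r} × {p31}, {r} × {p32}, {q} × {p30, p31}, {q} × {p30, p32}, {q, r} × {p30}, {q} × {p31, p32}, {q, r} × {p31}, {q, r} × {p32}, {r} × {p30, p31}, {r} × {p30, p32}, {r} × {p31, p32}, {q} × {p30, p31, p32}, {r} × {p30, p31, p32}, {q, r} × {p30, p31}, {q, r} × {p30, p32}, {q, r} × {p31, p32}, {q, r} × {p30, p31, p32}}; |τ_{X×Y}| = 64.

Enumerate products U × V with U ∈ τ_X, V ∈ τ_Y (deduplicated):
  ∅ × ∅ = {} (∅)
  {q} × {p30} = {(q,p30)}
  {q} × {p31} = {(q,p31)}
  {q} × {p32} = {(q,p32)}
  {r} × {p30} = {(r,p30)}
  {r} × {p31} = {(r,p31)}
  {r} × {p32} = {(r,p32)}
  {q} × {p30, p31} = {(q,p30), (q,p31)}
  {q} × {p30, p32} = {(q,p30), (q,p32)}
  {q, r} × {p30} = {(q,p30), (r,p30)}
  {q} × {p31, p32} = {(q,p31), (q,p32)}
  {q, r} × {p31} = {(q,p31), (r,p31)}
  {q, r} × {p32} = {(q,p32), (r,p32)}
  {r} × {p30, p31} = {(r,p30), (r,p31)}
  {r} × {p30, p32} = {(r,p30), (r,p32)}
  {r} × {p31, p32} = {(r,p31), (r,p32)}
  {q} × {p30, p31, p32} = {(q,p30), (q,p31), (q,p32)}
  {r} × {p30, p31, p32} = {(r,p30), (r,p31), (r,p32)}
  {q, r} × {p30, p31} = {(q,p30), (q,p31), (r,p30), (r,p31)}
  {q, r} × {p30, p32} = {(q,p30), (q,p32), (r,p30), (r,p32)}
  {q, r} × {p31, p32} = {(q,p31), (q,p32), (r,p31), (r,p32)}
  {q, r} × {p30, p31, p32} = {(q,p30), (q,p31), (q,p32), (r,p30), (r,p31), (r,p32)}
These 22 distinct sets form the basis B.
Close under arbitrary unions to get τ_{X×Y}; counting gives |τ_{X×Y}| = 64.


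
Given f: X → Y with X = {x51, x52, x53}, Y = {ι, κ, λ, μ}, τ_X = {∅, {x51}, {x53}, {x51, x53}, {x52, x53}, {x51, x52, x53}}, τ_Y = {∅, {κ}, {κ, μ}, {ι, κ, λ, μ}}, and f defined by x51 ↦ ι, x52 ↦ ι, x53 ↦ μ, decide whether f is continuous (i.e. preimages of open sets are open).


f IS continuous.

Compute f^{-1}(U) for each U ∈ τ_Y:
  U = ∅: f^{-1}(U) = ∅ ∈ τ_X ✓.
  U = {κ}: f^{-1}(U) = ∅ ∈ τ_X ✓.
  U = {κ, μ}: f^{-1}(U) = {x53} ∈ τ_X ✓.
  U = {ι, κ, λ, μ}: f^{-1}(U) = {x51, x52, x53} ∈ τ_X ✓.
Every preimage lies in τ_X, so f IS continuous.


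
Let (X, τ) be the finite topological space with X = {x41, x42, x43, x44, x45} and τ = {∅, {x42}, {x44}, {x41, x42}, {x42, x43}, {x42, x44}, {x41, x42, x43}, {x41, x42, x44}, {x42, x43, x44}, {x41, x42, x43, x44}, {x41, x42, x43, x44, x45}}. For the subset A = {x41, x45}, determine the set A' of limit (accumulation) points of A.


A' = {x45}

For each x ∈ X, list the open sets U ∈ τ with x ∈ U, then check whether U ∩ (A ∖ {x}) ≠ ∅ for every such U.
  x = x41: open {x41, x42} ∋ x has {x41, x42} ∩ (A ∖ {x41}) = ∅, so x is NOT a limit point.
  x = x42: open {x42} ∋ x has {x42} ∩ (A ∖ {x42}) = ∅, so x is NOT a limit point.
  x = x43: open {x42, x43} ∋ x has {x42, x43} ∩ (A ∖ {x43}) = ∅, so x is NOT a limit point.
  x = x44: open {x44} ∋ x has {x44} ∩ (A ∖ {x44}) = ∅, so x is NOT a limit point.
  x = x45: opens ∋ x are {x41, x42, x43, x44, x45}; each meets A ∖ {x45}, so x IS a limit point.
Collecting: A' = {x45}.


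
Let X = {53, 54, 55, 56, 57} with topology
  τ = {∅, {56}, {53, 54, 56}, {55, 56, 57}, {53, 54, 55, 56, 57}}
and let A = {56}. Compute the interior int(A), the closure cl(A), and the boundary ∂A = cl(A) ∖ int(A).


int(A) = {56}, cl(A) = {53, 54, 55, 56, 57}, ∂A = {53, 54, 55, 57}.

Closed sets in (X, τ) are complements of opens:
  closed(X, τ) = {∅, {53, 54}, {55, 57}, {53, 54, 55, 57}, {53, 54, 55, 56, 57}}.
int(A) = ⋃ {U ∈ τ : U ⊆ A}. Opens contained in A: ∅, {56}.
Taking the union of these: int(A) = {56}.
cl(A) = ⋂ {C closed : A ⊆ C}. Closed sets containing A: {53, 54, 55, 56, 57}.
Intersecting these: cl(A) = {53, 54, 55, 56, 57}.
∂A = cl(A) ∖ int(A) = {53, 54, 55, 56, 57} ∖ {56} = {53, 54, 55, 57}.


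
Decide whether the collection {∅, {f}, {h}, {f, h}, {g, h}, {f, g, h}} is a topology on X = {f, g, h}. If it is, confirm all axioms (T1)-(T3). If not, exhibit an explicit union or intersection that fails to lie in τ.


τ IS a topology on X.

Axiom (T1): ∅ ∈ τ? Yes; X ∈ τ? Yes.
Axiom (T2/T3): check pairwise unions and intersections of members of τ.
All pairwise intersections and unions checked — each lies in τ. Therefore τ satisfies (T1), (T2), (T3): it IS a topology on X.


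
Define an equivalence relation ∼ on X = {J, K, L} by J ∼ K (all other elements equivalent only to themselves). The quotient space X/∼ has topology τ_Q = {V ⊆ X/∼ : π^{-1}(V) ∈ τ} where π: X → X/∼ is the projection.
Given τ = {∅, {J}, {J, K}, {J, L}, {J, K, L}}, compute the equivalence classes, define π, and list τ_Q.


X/∼ = {[J=K], [L]}; |τ_Q| = 3.

Equivalence classes: [J=K], [L].
Quotient map π: X → X/∼ sends J ↦ [J=K], K ↦ [J=K], L ↦ [L].
For each subset V ⊆ X/∼, compute π^{-1}(V) ⊆ X and check whether π^{-1}(V) ∈ τ. V is open in τ_Q iff π^{-1}(V) ∈ τ.
  V = {}: π^{-1}(V) = ∅ ∈ τ ✓.
  V = {[J=K]}: π^{-1}(V) = {J, K} ∈ τ ✓.
  V = {[L]}: π^{-1}(V) = {L} ∉ τ ✗.
  V = {[J=K], [L]}: π^{-1}(V) = {J, K, L} ∈ τ ✓.
Open sets in the quotient: τ_Q = {{}, {[J=K]}, {[J=K], [L]}} (3 elements).


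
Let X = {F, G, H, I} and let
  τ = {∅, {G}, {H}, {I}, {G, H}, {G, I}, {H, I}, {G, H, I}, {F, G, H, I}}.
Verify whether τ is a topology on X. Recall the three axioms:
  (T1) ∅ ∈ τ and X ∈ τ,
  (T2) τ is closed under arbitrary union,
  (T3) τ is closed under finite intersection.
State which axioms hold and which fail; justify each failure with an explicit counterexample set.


τ IS a topology on X.

Axiom (T1): ∅ ∈ τ? Yes; X ∈ τ? Yes.
Axiom (T2/T3): check pairwise unions and intersections of members of τ.
All pairwise intersections and unions checked — each lies in τ. Therefore τ satisfies (T1), (T2), (T3): it IS a topology on X.


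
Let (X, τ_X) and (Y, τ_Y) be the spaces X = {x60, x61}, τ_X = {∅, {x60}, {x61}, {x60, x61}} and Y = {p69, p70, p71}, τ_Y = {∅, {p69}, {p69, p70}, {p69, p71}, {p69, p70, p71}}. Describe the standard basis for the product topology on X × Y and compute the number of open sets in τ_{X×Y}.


Basis B = {∅ × ∅, {x60} × {p69}, {x61} × {p69}, {x60} × {p69, p70}, {x60} × {p69, p71}, {x60, x61} × {p69}, {x61} × {p69, p70}, {x61} × {p69, p71}, {x60} × {p69, p70, p71}, {x61} × {p69, p70, p71}, {x60, x61} × {p69, p70}, {x60, x61} × {p69, p71}, {x60, x61} × {p69, p70, p71}}; |τ_{X×Y}| = 25.

Enumerate products U × V with U ∈ τ_X, V ∈ τ_Y (deduplicated):
  ∅ × ∅ = {} (∅)
  {x60} × {p69} = {(x60,p69)}
  {x61} × {p69} = {(x61,p69)}
  {x60} × {p69, p70} = {(x60,p69), (x60,p70)}
  {x60} × {p69, p71} = {(x60,p69), (x60,p71)}
  {x60, x61} × {p69} = {(x60,p69), (x61,p69)}
  {x61} × {p69, p70} = {(x61,p69), (x61,p70)}
  {x61} × {p69, p71} = {(x61,p69), (x61,p71)}
  {x60} × {p69, p70, p71} = {(x60,p69), (x60,p70), (x60,p71)}
  {x61} × {p69, p70, p71} = {(x61,p69), (x61,p70), (x61,p71)}
  {x60, x61} × {p69, p70} = {(x60,p69), (x60,p70), (x61,p69), (x61,p70)}
  {x60, x61} × {p69, p71} = {(x60,p69), (x60,p71), (x61,p69), (x61,p71)}
  {x60, x61} × {p69, p70, p71} = {(x60,p69), (x60,p70), (x60,p71), (x61,p69), (x61,p70), (x61,p71)}
These 13 distinct sets form the basis B.
Close under arbitrary unions to get τ_{X×Y}; counting gives |τ_{X×Y}| = 25.
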